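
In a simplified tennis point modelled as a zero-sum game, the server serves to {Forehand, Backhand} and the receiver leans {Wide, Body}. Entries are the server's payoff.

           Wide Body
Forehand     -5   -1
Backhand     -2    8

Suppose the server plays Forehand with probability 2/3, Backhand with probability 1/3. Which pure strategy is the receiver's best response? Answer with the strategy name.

Wide

If the receiver plays Wide, the server's expected payoff is (2/3)·(-5) + (1/3)·(-2) = -4.
If the receiver plays Body, the server's expected payoff is (2/3)·(-1) + (1/3)·8 = 2.
The receiver minimizes the server's payoff; the smallest is -4, so the best response is Wide.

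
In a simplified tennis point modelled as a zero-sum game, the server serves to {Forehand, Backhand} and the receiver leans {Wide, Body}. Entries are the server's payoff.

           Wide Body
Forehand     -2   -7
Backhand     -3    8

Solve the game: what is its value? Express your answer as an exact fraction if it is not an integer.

Row minima: Forehand → -7, Backhand → -3; maximin = -3.
Column maxima: Wide → -2, Body → 8; minimax = -2.
-3 ≠ -2, so there is no saddle point; optimal play is mixed.
Let the server play Forehand with probability p. Expected payoff against Wide: (-2)p + (-3)(1−p) = p − 3; against Body: (-7)p + 8(1−p) = −15p + 8.
Setting these equal: p − 3 = −15p + 8 ⇒ 16p = 11 ⇒ p = 11/16, and the value is (1)·(11/16) − 3 = -37/16.
For the receiver: with q = P(Wide), equating Forehand's and Backhand's payoffs gives 5q − 7 = −11q + 8 ⇒ q = 15/16.

-37/16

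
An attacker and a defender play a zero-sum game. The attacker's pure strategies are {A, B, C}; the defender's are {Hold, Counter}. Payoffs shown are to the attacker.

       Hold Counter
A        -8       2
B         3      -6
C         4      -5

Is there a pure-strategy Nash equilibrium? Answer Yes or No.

Row minima: A → -8, B → -6, C → -5; maximin = -5.
Column maxima: Hold → 4, Counter → 2; minimax = 2.
-5 ≠ 2, so no pure-strategy equilibrium exists.

No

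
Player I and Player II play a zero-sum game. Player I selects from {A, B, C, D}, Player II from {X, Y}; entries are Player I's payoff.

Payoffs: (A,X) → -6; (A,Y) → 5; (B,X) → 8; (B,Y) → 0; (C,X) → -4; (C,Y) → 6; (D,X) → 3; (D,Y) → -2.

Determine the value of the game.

Row minima: A → -6, B → 0, C → -4, D → -2; maximin = 0.
Column maxima: X → 8, Y → 6; minimax = 6.
0 ≠ 6, so there is no saddle point; optimal play is mixed.
A is strictly dominated by C, so Player I never plays it.
D is strictly dominated by B, so Player I never plays it.
On the remaining 2×2 (B, C vs X, Y):
Let Player I play B with probability p. Expected payoff against X: 8p + (-4)(1−p) = 12p − 4; against Y: 0p + 6(1−p) = −6p + 6.
Setting these equal: 12p − 4 = −6p + 6 ⇒ 18p = 10 ⇒ p = 5/9, and the value is (12)·(5/9) − 4 = 8/3.
For Player II: with q = P(X), equating B's and C's payoffs gives 8q = −10q + 6 ⇒ q = 1/3.

8/3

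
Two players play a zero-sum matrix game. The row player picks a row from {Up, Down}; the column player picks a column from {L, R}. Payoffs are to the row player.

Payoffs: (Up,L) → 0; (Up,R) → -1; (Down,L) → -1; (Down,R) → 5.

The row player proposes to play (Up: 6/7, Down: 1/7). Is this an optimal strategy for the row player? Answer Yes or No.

Yes

Against L this mix gives (6/7)·0 + (1/7)·(-1) = -1/7.
Against R this mix gives (6/7)·(-1) + (1/7)·5 = -1/7.
All of the column player's active replies (L, R) yield -1/7, and no column does worse for the row player. The mix makes the column player indifferent and guarantees -1/7, so it is optimal.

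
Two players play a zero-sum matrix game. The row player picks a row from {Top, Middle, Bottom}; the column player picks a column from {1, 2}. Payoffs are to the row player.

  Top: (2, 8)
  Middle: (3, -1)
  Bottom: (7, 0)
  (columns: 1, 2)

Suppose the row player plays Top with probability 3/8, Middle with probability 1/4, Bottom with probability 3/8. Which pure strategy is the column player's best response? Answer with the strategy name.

If the column player plays 1, the row player's expected payoff is (3/8)·2 + (1/4)·3 + (3/8)·7 = 33/8.
If the column player plays 2, the row player's expected payoff is (3/8)·8 + (1/4)·(-1) + (3/8)·0 = 11/4.
The column player minimizes the row player's payoff; the smallest is 11/4, so the best response is 2.

2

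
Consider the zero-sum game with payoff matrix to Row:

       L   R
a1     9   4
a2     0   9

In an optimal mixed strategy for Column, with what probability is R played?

Row minima: a1 → 4, a2 → 0; maximin = 4.
Column maxima: L → 9, R → 9; minimax = 9.
4 ≠ 9, so there is no saddle point; optimal play is mixed.
Let Row play a1 with probability p. Expected payoff against L: 9p + 0(1−p) = 9p; against R: 4p + 9(1−p) = −5p + 9.
Setting these equal: 9p = −5p + 9 ⇒ 14p = 9 ⇒ p = 9/14, and the value is (9)·(9/14) = 81/14.
For Column: with q = P(L), equating a1's and a2's payoffs gives 5q + 4 = −9q + 9 ⇒ q = 5/14.

9/14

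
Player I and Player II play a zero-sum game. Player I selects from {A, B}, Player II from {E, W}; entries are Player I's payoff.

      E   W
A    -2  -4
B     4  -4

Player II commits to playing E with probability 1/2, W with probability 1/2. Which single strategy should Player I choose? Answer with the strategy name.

B

Expected payoff of A: (1/2)·(-2) + (1/2)·(-4) = -3.
Expected payoff of B: (1/2)·4 + (1/2)·(-4) = 0.
The largest is 0, so Player I's best response is B.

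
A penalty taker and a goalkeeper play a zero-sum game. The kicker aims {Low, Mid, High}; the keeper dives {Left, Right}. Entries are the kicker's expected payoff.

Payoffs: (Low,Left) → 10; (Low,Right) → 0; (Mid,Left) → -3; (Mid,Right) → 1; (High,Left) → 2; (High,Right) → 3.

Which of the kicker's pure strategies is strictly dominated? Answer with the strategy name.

Mid

High gives a strictly higher payoff than Mid against every column: 2 > -3, 3 > 1.
So Mid is strictly dominated and the kicker never plays it.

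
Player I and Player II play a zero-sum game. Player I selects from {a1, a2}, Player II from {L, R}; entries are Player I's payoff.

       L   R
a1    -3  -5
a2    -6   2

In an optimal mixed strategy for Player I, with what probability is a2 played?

1/5

Row minima: a1 → -5, a2 → -6; maximin = -5.
Column maxima: L → -3, R → 2; minimax = -3.
-5 ≠ -3, so there is no saddle point; optimal play is mixed.
Let Player I play a1 with probability p. Expected payoff against L: (-3)p + (-6)(1−p) = 3p − 6; against R: (-5)p + 2(1−p) = −7p + 2.
Setting these equal: 3p − 6 = −7p + 2 ⇒ 10p = 8 ⇒ p = 4/5, and the value is (3)·(4/5) − 6 = -18/5.
For Player II: with q = P(L), equating a1's and a2's payoffs gives 2q − 5 = −8q + 2 ⇒ q = 7/10.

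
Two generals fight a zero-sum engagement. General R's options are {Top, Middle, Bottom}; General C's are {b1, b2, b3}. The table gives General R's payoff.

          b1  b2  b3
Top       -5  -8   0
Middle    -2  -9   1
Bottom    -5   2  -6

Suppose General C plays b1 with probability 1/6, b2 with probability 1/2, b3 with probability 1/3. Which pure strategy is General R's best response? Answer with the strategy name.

Bottom

Expected payoff of Top: (1/6)·(-5) + (1/2)·(-8) + (1/3)·0 = -29/6.
Expected payoff of Middle: (1/6)·(-2) + (1/2)·(-9) + (1/3)·1 = -9/2.
Expected payoff of Bottom: (1/6)·(-5) + (1/2)·2 + (1/3)·(-6) = -11/6.
The largest is -11/6, so General R's best response is Bottom.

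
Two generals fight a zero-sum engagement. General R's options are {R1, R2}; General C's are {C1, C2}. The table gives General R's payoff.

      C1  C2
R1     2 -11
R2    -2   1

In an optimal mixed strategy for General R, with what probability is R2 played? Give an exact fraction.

13/16

Row minima: R1 → -11, R2 → -2; maximin = -2.
Column maxima: C1 → 2, C2 → 1; minimax = 1.
-2 ≠ 1, so there is no saddle point; optimal play is mixed.
Let General R play R1 with probability p. Expected payoff against C1: 2p + (-2)(1−p) = 4p − 2; against C2: (-11)p + 1(1−p) = −12p + 1.
Setting these equal: 4p − 2 = −12p + 1 ⇒ 16p = 3 ⇒ p = 3/16, and the value is (4)·(3/16) − 2 = -5/4.
For General C: with q = P(C1), equating R1's and R2's payoffs gives 13q − 11 = −3q + 1 ⇒ q = 3/4.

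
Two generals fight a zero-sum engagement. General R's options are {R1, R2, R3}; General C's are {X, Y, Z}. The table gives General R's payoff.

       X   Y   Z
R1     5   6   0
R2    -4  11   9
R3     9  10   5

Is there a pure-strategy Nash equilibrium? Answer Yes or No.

Row minima: R1 → 0, R2 → -4, R3 → 5; maximin = 5.
Column maxima: X → 9, Y → 11, Z → 9; minimax = 9.
5 ≠ 9, so no pure-strategy equilibrium exists.

No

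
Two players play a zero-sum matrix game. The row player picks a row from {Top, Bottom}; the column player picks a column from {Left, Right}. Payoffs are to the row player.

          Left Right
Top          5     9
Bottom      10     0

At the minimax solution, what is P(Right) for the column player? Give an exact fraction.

Row minima: Top → 5, Bottom → 0; maximin = 5.
Column maxima: Left → 10, Right → 9; minimax = 9.
5 ≠ 9, so there is no saddle point; optimal play is mixed.
Let the row player play Top with probability p. Expected payoff against Left: 5p + 10(1−p) = −5p + 10; against Right: 9p + 0(1−p) = 9p.
Setting these equal: −5p + 10 = 9p ⇒ −14p = -10 ⇒ p = 5/7, and the value is (-5)·(5/7) + 10 = 45/7.
For the column player: with q = P(Left), equating Top's and Bottom's payoffs gives −4q + 9 = 10q ⇒ q = 9/14.

5/14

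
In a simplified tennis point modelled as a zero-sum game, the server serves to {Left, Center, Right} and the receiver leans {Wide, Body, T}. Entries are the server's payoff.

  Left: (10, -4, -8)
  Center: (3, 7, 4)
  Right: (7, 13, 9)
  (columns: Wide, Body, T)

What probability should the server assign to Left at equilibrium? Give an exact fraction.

1/10

Row minima: Left → -8, Center → 3, Right → 7; maximin = 7.
Column maxima: Wide → 10, Body → 13, T → 9; minimax = 9.
7 ≠ 9, so there is no saddle point; optimal play is mixed.
Center is strictly dominated by Right, so the server never plays it.
Body is strictly dominated by T (it gives the server strictly more in every row), so the receiver never plays it.
On the remaining 2×2 (Left, Right vs Wide, T):
Let the server play Left with probability p. Expected payoff against Wide: 10p + 7(1−p) = 3p + 7; against T: (-8)p + 9(1−p) = −17p + 9.
Setting these equal: 3p + 7 = −17p + 9 ⇒ 20p = 2 ⇒ p = 1/10, and the value is (3)·(1/10) + 7 = 73/10.
For the receiver: with q = P(Wide), equating Left's and Right's payoffs gives 18q − 8 = −2q + 9 ⇒ q = 17/20.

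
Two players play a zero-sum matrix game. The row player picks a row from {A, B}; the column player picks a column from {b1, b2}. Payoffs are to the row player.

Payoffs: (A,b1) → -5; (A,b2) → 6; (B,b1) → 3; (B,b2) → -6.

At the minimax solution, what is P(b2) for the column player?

Row minima: A → -5, B → -6; maximin = -5.
Column maxima: b1 → 3, b2 → 6; minimax = 3.
-5 ≠ 3, so there is no saddle point; optimal play is mixed.
Let the row player play A with probability p. Expected payoff against b1: (-5)p + 3(1−p) = −8p + 3; against b2: 6p + (-6)(1−p) = 12p − 6.
Setting these equal: −8p + 3 = 12p − 6 ⇒ −20p = -9 ⇒ p = 9/20, and the value is (-8)·(9/20) + 3 = -3/5.
For the column player: with q = P(b1), equating A's and B's payoffs gives −11q + 6 = 9q − 6 ⇒ q = 3/5.

2/5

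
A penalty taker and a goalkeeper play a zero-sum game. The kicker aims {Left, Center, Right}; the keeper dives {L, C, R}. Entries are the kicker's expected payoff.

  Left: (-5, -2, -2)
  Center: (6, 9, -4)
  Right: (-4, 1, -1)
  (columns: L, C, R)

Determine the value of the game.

Row minima: Left → -5, Center → -4, Right → -4; maximin = -4.
Column maxima: L → 6, C → 9, R → -1; minimax = -1.
-4 ≠ -1, so there is no saddle point; optimal play is mixed.
Left is strictly dominated by Right, so the kicker never plays it.
C is strictly dominated by L (it gives the kicker strictly more in every row), so the keeper never plays it.
On the remaining 2×2 (Center, Right vs L, R):
Let the kicker play Center with probability p. Expected payoff against L: 6p + (-4)(1−p) = 10p − 4; against R: (-4)p + (-1)(1−p) = −3p − 1.
Setting these equal: 10p − 4 = −3p − 1 ⇒ 13p = 3 ⇒ p = 3/13, and the value is (10)·(3/13) − 4 = -22/13.
For the keeper: with q = P(L), equating Center's and Right's payoffs gives 10q − 4 = −3q − 1 ⇒ q = 3/13.

-22/13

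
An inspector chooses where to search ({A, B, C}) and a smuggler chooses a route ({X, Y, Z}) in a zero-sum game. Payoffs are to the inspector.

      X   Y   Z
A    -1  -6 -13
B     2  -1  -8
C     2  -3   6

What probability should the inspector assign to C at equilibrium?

7/16

Row minima: A → -13, B → -8, C → -3; maximin = -3.
Column maxima: X → 2, Y → -1, Z → 6; minimax = -1.
-3 ≠ -1, so there is no saddle point; optimal play is mixed.
A is strictly dominated by B, so the inspector never plays it.
X is strictly dominated by Y (it gives the inspector strictly more in every row), so the smuggler never plays it.
On the remaining 2×2 (B, C vs Y, Z):
Let the inspector play B with probability p. Expected payoff against Y: (-1)p + (-3)(1−p) = 2p − 3; against Z: (-8)p + 6(1−p) = −14p + 6.
Setting these equal: 2p − 3 = −14p + 6 ⇒ 16p = 9 ⇒ p = 9/16, and the value is (2)·(9/16) − 3 = -15/8.
For the smuggler: with q = P(Y), equating B's and C's payoffs gives 7q − 8 = −9q + 6 ⇒ q = 7/8.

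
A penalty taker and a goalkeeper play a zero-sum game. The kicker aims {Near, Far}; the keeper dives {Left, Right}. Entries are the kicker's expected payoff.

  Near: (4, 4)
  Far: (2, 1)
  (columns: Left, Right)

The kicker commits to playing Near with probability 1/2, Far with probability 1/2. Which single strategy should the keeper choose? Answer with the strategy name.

Right

If the keeper plays Left, the kicker's expected payoff is (1/2)·4 + (1/2)·2 = 3.
If the keeper plays Right, the kicker's expected payoff is (1/2)·4 + (1/2)·1 = 5/2.
The keeper minimizes the kicker's payoff; the smallest is 5/2, so the best response is Right.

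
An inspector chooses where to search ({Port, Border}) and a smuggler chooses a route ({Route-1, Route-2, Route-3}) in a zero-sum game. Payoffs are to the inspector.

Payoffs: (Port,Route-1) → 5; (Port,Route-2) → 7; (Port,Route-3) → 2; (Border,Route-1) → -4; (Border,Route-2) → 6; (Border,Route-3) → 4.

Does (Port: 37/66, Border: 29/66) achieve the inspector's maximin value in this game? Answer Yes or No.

Against Route-1 this mix gives (37/66)·5 + (29/66)·(-4) = 23/22.
Against Route-2 this mix gives (37/66)·7 + (29/66)·6 = 433/66.
Against Route-3 this mix gives (37/66)·2 + (29/66)·4 = 95/33.
The smuggler will play Route-1, holding the inspector to 23/22. Shifting weight toward the row that does better against Route-1 would raise this floor (the equalizing mix achieves 28/11 against both Route-1 and Route-3), so the proposed strategy is not optimal.

No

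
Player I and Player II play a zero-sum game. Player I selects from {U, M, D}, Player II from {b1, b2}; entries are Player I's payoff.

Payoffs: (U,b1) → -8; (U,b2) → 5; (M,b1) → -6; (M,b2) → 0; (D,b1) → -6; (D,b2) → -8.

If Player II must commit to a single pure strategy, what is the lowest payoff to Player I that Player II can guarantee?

-6

Column maxima: b1 → -6, b2 → 5.
The smallest of these is -6.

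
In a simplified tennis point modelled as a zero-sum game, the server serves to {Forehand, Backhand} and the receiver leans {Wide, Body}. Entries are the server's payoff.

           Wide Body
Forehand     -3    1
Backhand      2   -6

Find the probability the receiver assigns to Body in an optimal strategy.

Row minima: Forehand → -3, Backhand → -6; maximin = -3.
Column maxima: Wide → 2, Body → 1; minimax = 1.
-3 ≠ 1, so there is no saddle point; optimal play is mixed.
Let the server play Forehand with probability p. Expected payoff against Wide: (-3)p + 2(1−p) = −5p + 2; against Body: 1p + (-6)(1−p) = 7p − 6.
Setting these equal: −5p + 2 = 7p − 6 ⇒ −12p = -8 ⇒ p = 2/3, and the value is (-5)·(2/3) + 2 = -4/3.
For the receiver: with q = P(Wide), equating Forehand's and Backhand's payoffs gives −4q + 1 = 8q − 6 ⇒ q = 7/12.

5/12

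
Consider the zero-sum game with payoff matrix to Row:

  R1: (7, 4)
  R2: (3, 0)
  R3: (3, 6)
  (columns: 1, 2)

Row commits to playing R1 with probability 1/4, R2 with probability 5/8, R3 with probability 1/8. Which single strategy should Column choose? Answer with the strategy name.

2

If Column plays 1, Row's expected payoff is (1/4)·7 + (5/8)·3 + (1/8)·3 = 4.
If Column plays 2, Row's expected payoff is (1/4)·4 + (5/8)·0 + (1/8)·6 = 7/4.
Column minimizes Row's payoff; the smallest is 7/4, so the best response is 2.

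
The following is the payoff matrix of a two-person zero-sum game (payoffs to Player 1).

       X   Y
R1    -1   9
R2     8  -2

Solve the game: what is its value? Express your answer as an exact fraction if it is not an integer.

Row minima: R1 → -1, R2 → -2; maximin = -1.
Column maxima: X → 8, Y → 9; minimax = 8.
-1 ≠ 8, so there is no saddle point; optimal play is mixed.
Let Player 1 play R1 with probability p. Expected payoff against X: (-1)p + 8(1−p) = −9p + 8; against Y: 9p + (-2)(1−p) = 11p − 2.
Setting these equal: −9p + 8 = 11p − 2 ⇒ −20p = -10 ⇒ p = 1/2, and the value is (-9)·(1/2) + 8 = 7/2.
For Player 2: with q = P(X), equating R1's and R2's payoffs gives −10q + 9 = 10q − 2 ⇒ q = 11/20.

7/2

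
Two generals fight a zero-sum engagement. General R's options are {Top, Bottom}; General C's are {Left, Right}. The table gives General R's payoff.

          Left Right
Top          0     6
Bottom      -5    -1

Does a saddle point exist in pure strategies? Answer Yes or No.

Yes

Row minima: Top → 0, Bottom → -5; maximin = 0.
Column maxima: Left → 0, Right → 6; minimax = 0.
maximin = minimax = 0, so a saddle point exists.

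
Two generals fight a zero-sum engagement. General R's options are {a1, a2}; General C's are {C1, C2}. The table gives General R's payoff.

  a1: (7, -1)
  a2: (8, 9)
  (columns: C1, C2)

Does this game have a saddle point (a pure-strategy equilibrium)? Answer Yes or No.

Row minima: a1 → -1, a2 → 8; maximin = 8.
Column maxima: C1 → 8, C2 → 9; minimax = 8.
maximin = minimax = 8, so a saddle point exists.

Yes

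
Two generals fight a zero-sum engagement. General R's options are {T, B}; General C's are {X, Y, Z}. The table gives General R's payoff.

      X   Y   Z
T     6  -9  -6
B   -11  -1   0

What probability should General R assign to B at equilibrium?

3/5

Row minima: T → -9, B → -11; maximin = -9.
Column maxima: X → 6, Y → -1, Z → 0; minimax = -1.
-9 ≠ -1, so there is no saddle point; optimal play is mixed.
Z is strictly dominated by Y (it gives General R strictly more in every row), so General C never plays it.
On the remaining 2×2 (T, B vs X, Y):
Let General R play T with probability p. Expected payoff against X: 6p + (-11)(1−p) = 17p − 11; against Y: (-9)p + (-1)(1−p) = −8p − 1.
Setting these equal: 17p − 11 = −8p − 1 ⇒ 25p = 10 ⇒ p = 2/5, and the value is (17)·(2/5) − 11 = -21/5.
For General C: with q = P(X), equating T's and B's payoffs gives 15q − 9 = −10q − 1 ⇒ q = 8/25.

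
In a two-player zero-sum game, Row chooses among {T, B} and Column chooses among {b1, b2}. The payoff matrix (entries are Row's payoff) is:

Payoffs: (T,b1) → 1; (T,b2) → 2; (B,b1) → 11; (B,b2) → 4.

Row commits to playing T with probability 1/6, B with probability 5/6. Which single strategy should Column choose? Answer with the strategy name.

b2

If Column plays b1, Row's expected payoff is (1/6)·1 + (5/6)·11 = 28/3.
If Column plays b2, Row's expected payoff is (1/6)·2 + (5/6)·4 = 11/3.
Column minimizes Row's payoff; the smallest is 11/3, so the best response is b2.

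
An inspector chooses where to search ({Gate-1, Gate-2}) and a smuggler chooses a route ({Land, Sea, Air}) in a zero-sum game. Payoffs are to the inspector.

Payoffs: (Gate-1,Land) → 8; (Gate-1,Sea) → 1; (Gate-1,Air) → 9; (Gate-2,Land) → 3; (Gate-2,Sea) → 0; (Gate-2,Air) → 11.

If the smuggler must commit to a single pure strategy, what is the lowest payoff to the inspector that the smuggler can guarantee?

1

Column maxima: Land → 8, Sea → 1, Air → 11.
The smallest of these is 1.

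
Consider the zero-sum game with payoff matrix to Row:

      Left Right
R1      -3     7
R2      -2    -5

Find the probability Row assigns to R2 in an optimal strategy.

10/13

Row minima: R1 → -3, R2 → -5; maximin = -3.
Column maxima: Left → -2, Right → 7; minimax = -2.
-3 ≠ -2, so there is no saddle point; optimal play is mixed.
Let Row play R1 with probability p. Expected payoff against Left: (-3)p + (-2)(1−p) = −p − 2; against Right: 7p + (-5)(1−p) = 12p − 5.
Setting these equal: −p − 2 = 12p − 5 ⇒ −13p = -3 ⇒ p = 3/13, and the value is (-1)·(3/13) − 2 = -29/13.
For Column: with q = P(Left), equating R1's and R2's payoffs gives −10q + 7 = 3q − 5 ⇒ q = 12/13.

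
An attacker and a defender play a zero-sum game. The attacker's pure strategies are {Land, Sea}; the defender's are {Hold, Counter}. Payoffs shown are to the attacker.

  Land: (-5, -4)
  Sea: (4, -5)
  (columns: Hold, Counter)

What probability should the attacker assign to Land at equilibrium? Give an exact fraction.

Row minima: Land → -5, Sea → -5; maximin = -5.
Column maxima: Hold → 4, Counter → -4; minimax = -4.
-5 ≠ -4, so there is no saddle point; optimal play is mixed.
Let the attacker play Land with probability p. Expected payoff against Hold: (-5)p + 4(1−p) = −9p + 4; against Counter: (-4)p + (-5)(1−p) = p − 5.
Setting these equal: −9p + 4 = p − 5 ⇒ −10p = -9 ⇒ p = 9/10, and the value is (-9)·(9/10) + 4 = -41/10.
For the defender: with q = P(Hold), equating Land's and Sea's payoffs gives −q − 4 = 9q − 5 ⇒ q = 1/10.

9/10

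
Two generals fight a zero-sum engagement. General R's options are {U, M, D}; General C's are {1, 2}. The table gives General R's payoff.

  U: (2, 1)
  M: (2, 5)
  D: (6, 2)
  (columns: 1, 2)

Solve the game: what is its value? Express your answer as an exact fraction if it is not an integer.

Row minima: U → 1, M → 2, D → 2; maximin = 2.
Column maxima: 1 → 6, 2 → 5; minimax = 5.
2 ≠ 5, so there is no saddle point; optimal play is mixed.
U is strictly dominated by D, so General R never plays it.
On the remaining 2×2 (M, D vs 1, 2):
Let General R play M with probability p. Expected payoff against 1: 2p + 6(1−p) = −4p + 6; against 2: 5p + 2(1−p) = 3p + 2.
Setting these equal: −4p + 6 = 3p + 2 ⇒ −7p = -4 ⇒ p = 4/7, and the value is (-4)·(4/7) + 6 = 26/7.
For General C: with q = P(1), equating M's and D's payoffs gives −3q + 5 = 4q + 2 ⇒ q = 3/7.

26/7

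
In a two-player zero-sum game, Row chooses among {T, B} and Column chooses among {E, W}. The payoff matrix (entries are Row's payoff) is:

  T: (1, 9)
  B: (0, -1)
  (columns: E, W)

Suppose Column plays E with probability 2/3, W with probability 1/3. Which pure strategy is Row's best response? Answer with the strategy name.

Expected payoff of T: (2/3)·1 + (1/3)·9 = 11/3.
Expected payoff of B: (2/3)·0 + (1/3)·(-1) = -1/3.
The largest is 11/3, so Row's best response is T.

T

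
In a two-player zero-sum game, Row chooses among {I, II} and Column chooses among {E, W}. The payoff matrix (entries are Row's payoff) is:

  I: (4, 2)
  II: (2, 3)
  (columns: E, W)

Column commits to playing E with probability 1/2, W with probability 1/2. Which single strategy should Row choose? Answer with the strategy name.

I

Expected payoff of I: (1/2)·4 + (1/2)·2 = 3.
Expected payoff of II: (1/2)·2 + (1/2)·3 = 5/2.
The largest is 3, so Row's best response is I.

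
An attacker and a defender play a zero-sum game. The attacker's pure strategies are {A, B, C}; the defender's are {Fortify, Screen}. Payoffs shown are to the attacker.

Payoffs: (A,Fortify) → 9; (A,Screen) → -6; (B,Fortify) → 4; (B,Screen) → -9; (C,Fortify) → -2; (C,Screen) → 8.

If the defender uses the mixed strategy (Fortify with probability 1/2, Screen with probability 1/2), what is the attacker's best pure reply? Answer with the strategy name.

C

Expected payoff of A: (1/2)·9 + (1/2)·(-6) = 3/2.
Expected payoff of B: (1/2)·4 + (1/2)·(-9) = -5/2.
Expected payoff of C: (1/2)·(-2) + (1/2)·8 = 3.
The largest is 3, so the attacker's best response is C.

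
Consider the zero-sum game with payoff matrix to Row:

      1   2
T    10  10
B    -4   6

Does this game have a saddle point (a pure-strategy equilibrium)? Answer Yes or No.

Yes

Row minima: T → 10, B → -4; maximin = 10.
Column maxima: 1 → 10, 2 → 10; minimax = 10.
maximin = minimax = 10, so a saddle point exists.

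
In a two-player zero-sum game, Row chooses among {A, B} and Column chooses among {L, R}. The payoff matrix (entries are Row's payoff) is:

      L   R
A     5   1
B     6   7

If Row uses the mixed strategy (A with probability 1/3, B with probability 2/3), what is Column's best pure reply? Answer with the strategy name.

R

If Column plays L, Row's expected payoff is (1/3)·5 + (2/3)·6 = 17/3.
If Column plays R, Row's expected payoff is (1/3)·1 + (2/3)·7 = 5.
Column minimizes Row's payoff; the smallest is 5, so the best response is R.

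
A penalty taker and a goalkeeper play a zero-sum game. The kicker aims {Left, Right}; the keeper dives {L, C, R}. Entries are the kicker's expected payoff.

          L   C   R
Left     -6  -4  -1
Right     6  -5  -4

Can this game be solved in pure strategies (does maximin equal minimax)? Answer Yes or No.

No

Row minima: Left → -6, Right → -5; maximin = -5.
Column maxima: L → 6, C → -4, R → -1; minimax = -4.
-5 ≠ -4, so no pure-strategy equilibrium exists.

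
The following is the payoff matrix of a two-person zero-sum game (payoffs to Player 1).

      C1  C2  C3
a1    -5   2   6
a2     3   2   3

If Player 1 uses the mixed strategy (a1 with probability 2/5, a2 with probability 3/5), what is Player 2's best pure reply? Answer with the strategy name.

If Player 2 plays C1, Player 1's expected payoff is (2/5)·(-5) + (3/5)·3 = -1/5.
If Player 2 plays C2, Player 1's expected payoff is (2/5)·2 + (3/5)·2 = 2.
If Player 2 plays C3, Player 1's expected payoff is (2/5)·6 + (3/5)·3 = 21/5.
Player 2 minimizes Player 1's payoff; the smallest is -1/5, so the best response is C1.

C1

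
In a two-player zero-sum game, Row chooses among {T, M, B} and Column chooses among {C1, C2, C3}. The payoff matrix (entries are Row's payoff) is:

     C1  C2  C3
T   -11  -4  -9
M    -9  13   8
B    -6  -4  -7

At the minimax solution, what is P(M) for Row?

1/18

Row minima: T → -11, M → -9, B → -7; maximin = -7.
Column maxima: C1 → -6, C2 → 13, C3 → 8; minimax = -6.
-7 ≠ -6, so there is no saddle point; optimal play is mixed.
T is strictly dominated by M, so Row never plays it.
C2 is strictly dominated by C1 (it gives Row strictly more in every row), so Column never plays it.
On the remaining 2×2 (M, B vs C1, C3):
Let Row play M with probability p. Expected payoff against C1: (-9)p + (-6)(1−p) = −3p − 6; against C3: 8p + (-7)(1−p) = 15p − 7.
Setting these equal: −3p − 6 = 15p − 7 ⇒ −18p = -1 ⇒ p = 1/18, and the value is (-3)·(1/18) − 6 = -37/6.
For Column: with q = P(C1), equating M's and B's payoffs gives −17q + 8 = q − 7 ⇒ q = 5/6.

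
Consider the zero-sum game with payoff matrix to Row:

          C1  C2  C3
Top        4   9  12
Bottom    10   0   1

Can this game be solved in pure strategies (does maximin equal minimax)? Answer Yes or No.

Row minima: Top → 4, Bottom → 0; maximin = 4.
Column maxima: C1 → 10, C2 → 9, C3 → 12; minimax = 9.
4 ≠ 9, so no pure-strategy equilibrium exists.

No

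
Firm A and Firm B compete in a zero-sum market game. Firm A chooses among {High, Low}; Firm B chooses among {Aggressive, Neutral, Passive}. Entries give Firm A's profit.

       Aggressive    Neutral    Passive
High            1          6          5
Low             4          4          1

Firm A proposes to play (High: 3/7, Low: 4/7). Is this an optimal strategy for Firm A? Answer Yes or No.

Yes

Against Aggressive this mix gives (3/7)·1 + (4/7)·4 = 19/7.
Against Neutral this mix gives (3/7)·6 + (4/7)·4 = 34/7.
Against Passive this mix gives (3/7)·5 + (4/7)·1 = 19/7.
All of Firm B's active replies (Aggressive, Passive) yield 19/7, and no column does worse for Firm A. The mix makes Firm B indifferent and guarantees 19/7, so it is optimal.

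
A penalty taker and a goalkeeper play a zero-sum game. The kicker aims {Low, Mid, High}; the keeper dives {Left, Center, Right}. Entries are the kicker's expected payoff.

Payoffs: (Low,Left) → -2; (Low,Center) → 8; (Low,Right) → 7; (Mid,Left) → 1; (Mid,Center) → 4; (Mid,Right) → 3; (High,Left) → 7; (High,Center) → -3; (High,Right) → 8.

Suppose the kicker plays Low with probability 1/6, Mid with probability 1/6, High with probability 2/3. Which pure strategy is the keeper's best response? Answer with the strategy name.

Center

If the keeper plays Left, the kicker's expected payoff is (1/6)·(-2) + (1/6)·1 + (2/3)·7 = 9/2.
If the keeper plays Center, the kicker's expected payoff is (1/6)·8 + (1/6)·4 + (2/3)·(-3) = 0.
If the keeper plays Right, the kicker's expected payoff is (1/6)·7 + (1/6)·3 + (2/3)·8 = 7.
The keeper minimizes the kicker's payoff; the smallest is 0, so the best response is Center.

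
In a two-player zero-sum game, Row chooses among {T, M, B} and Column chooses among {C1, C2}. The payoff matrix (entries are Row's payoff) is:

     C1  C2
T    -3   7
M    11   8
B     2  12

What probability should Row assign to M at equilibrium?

Row minima: T → -3, M → 8, B → 2; maximin = 8.
Column maxima: C1 → 11, C2 → 12; minimax = 11.
8 ≠ 11, so there is no saddle point; optimal play is mixed.
T is strictly dominated by M, so Row never plays it.
On the remaining 2×2 (M, B vs C1, C2):
Let Row play M with probability p. Expected payoff against C1: 11p + 2(1−p) = 9p + 2; against C2: 8p + 12(1−p) = −4p + 12.
Setting these equal: 9p + 2 = −4p + 12 ⇒ 13p = 10 ⇒ p = 10/13, and the value is (9)·(10/13) + 2 = 116/13.
For Column: with q = P(C1), equating M's and B's payoffs gives 3q + 8 = −10q + 12 ⇒ q = 4/13.

10/13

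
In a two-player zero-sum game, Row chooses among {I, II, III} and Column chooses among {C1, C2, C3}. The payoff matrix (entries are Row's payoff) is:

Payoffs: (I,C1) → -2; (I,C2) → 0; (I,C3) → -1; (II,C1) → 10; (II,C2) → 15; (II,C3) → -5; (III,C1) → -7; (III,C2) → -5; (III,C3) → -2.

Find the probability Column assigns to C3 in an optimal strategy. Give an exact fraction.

Row minima: I → -2, II → -5, III → -7; maximin = -2.
Column maxima: C1 → 10, C2 → 15, C3 → -1; minimax = -1.
-2 ≠ -1, so there is no saddle point; optimal play is mixed.
III is strictly dominated by I, so Row never plays it.
C2 is strictly dominated by C1 (it gives Row strictly more in every row), so Column never plays it.
On the remaining 2×2 (I, II vs C1, C3):
Let Row play I with probability p. Expected payoff against C1: (-2)p + 10(1−p) = −12p + 10; against C3: (-1)p + (-5)(1−p) = 4p − 5.
Setting these equal: −12p + 10 = 4p − 5 ⇒ −16p = -15 ⇒ p = 15/16, and the value is (-12)·(15/16) + 10 = -5/4.
For Column: with q = P(C1), equating I's and II's payoffs gives −q − 1 = 15q − 5 ⇒ q = 1/4.

3/4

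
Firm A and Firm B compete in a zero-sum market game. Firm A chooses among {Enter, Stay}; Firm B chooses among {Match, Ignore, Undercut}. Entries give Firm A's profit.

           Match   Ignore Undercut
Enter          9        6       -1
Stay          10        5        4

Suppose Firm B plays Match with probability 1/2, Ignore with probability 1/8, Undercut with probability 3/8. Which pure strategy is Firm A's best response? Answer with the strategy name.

Stay

Expected payoff of Enter: (1/2)·9 + (1/8)·6 + (3/8)·(-1) = 39/8.
Expected payoff of Stay: (1/2)·10 + (1/8)·5 + (3/8)·4 = 57/8.
The largest is 57/8, so Firm A's best response is Stay.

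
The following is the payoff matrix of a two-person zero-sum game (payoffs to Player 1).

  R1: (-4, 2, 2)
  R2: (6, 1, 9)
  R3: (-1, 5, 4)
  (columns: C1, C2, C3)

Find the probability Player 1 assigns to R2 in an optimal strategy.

Row minima: R1 → -4, R2 → 1, R3 → -1; maximin = 1.
Column maxima: C1 → 6, C2 → 5, C3 → 9; minimax = 5.
1 ≠ 5, so there is no saddle point; optimal play is mixed.
R1 is strictly dominated by R3, so Player 1 never plays it.
C3 is strictly dominated by C1 (it gives Player 1 strictly more in every row), so Player 2 never plays it.
On the remaining 2×2 (R2, R3 vs C1, C2):
Let Player 1 play R2 with probability p. Expected payoff against C1: 6p + (-1)(1−p) = 7p − 1; against C2: 1p + 5(1−p) = −4p + 5.
Setting these equal: 7p − 1 = −4p + 5 ⇒ 11p = 6 ⇒ p = 6/11, and the value is (7)·(6/11) − 1 = 31/11.
For Player 2: with q = P(C1), equating R2's and R3's payoffs gives 5q + 1 = −6q + 5 ⇒ q = 4/11.

6/11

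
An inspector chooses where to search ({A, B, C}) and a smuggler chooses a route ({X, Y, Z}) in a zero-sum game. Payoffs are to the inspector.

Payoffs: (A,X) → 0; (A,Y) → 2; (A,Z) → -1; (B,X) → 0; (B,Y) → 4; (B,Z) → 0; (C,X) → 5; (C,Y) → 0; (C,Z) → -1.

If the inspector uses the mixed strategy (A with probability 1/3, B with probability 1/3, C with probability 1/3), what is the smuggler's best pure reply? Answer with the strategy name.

If the smuggler plays X, the inspector's expected payoff is (1/3)·0 + (1/3)·0 + (1/3)·5 = 5/3.
If the smuggler plays Y, the inspector's expected payoff is (1/3)·2 + (1/3)·4 + (1/3)·0 = 2.
If the smuggler plays Z, the inspector's expected payoff is (1/3)·(-1) + (1/3)·0 + (1/3)·(-1) = -2/3.
The smuggler minimizes the inspector's payoff; the smallest is -2/3, so the best response is Z.

Z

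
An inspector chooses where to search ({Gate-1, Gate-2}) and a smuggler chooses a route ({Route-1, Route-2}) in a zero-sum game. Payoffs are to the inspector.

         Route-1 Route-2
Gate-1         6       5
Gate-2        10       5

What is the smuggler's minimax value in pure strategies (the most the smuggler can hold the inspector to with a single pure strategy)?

Column maxima: Route-1 → 10, Route-2 → 5.
The smallest of these is 5.

5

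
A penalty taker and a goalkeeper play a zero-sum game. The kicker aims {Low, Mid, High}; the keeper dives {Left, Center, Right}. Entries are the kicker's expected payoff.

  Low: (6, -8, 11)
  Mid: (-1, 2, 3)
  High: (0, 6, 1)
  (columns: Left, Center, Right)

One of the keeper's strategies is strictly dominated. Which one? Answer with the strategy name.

Right

Left holds the kicker's payoff strictly below Right in every row: 6 < 11, -1 < 3, 0 < 1.
So Right is strictly dominated for the keeper.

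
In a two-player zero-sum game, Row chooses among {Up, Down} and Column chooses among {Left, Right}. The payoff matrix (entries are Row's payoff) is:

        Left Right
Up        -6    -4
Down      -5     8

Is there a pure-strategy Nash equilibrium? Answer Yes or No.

Row minima: Up → -6, Down → -5; maximin = -5.
Column maxima: Left → -5, Right → 8; minimax = -5.
maximin = minimax = -5, so a saddle point exists.

Yes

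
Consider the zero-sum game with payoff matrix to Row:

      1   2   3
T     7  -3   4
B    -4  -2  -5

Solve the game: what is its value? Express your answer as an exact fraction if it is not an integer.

Row minima: T → -3, B → -5; maximin = -3.
Column maxima: 1 → 7, 2 → -2, 3 → 4; minimax = -2.
-3 ≠ -2, so there is no saddle point; optimal play is mixed.
1 is strictly dominated by 3 (it gives Row strictly more in every row), so Column never plays it.
On the remaining 2×2 (T, B vs 2, 3):
Let Row play T with probability p. Expected payoff against 2: (-3)p + (-2)(1−p) = −p − 2; against 3: 4p + (-5)(1−p) = 9p − 5.
Setting these equal: −p − 2 = 9p − 5 ⇒ −10p = -3 ⇒ p = 3/10, and the value is (-1)·(3/10) − 2 = -23/10.
For Column: with q = P(2), equating T's and B's payoffs gives −7q + 4 = 3q − 5 ⇒ q = 9/10.

-23/10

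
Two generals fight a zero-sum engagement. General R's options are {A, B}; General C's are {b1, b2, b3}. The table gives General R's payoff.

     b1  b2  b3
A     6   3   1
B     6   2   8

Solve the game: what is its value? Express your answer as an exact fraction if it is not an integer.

Row minima: A → 1, B → 2; maximin = 2.
Column maxima: b1 → 6, b2 → 3, b3 → 8; minimax = 3.
2 ≠ 3, so there is no saddle point; optimal play is mixed.
b1 is strictly dominated by b2 (it gives General R strictly more in every row), so General C never plays it.
On the remaining 2×2 (A, B vs b2, b3):
Let General R play A with probability p. Expected payoff against b2: 3p + 2(1−p) = p + 2; against b3: 1p + 8(1−p) = −7p + 8.
Setting these equal: p + 2 = −7p + 8 ⇒ 8p = 6 ⇒ p = 3/4, and the value is (1)·(3/4) + 2 = 11/4.
For General C: with q = P(b2), equating A's and B's payoffs gives 2q + 1 = −6q + 8 ⇒ q = 7/8.

11/4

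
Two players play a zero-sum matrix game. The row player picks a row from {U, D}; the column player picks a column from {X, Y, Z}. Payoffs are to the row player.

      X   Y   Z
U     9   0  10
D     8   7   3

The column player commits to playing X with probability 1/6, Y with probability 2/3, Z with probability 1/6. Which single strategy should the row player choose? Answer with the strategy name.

D

Expected payoff of U: (1/6)·9 + (2/3)·0 + (1/6)·10 = 19/6.
Expected payoff of D: (1/6)·8 + (2/3)·7 + (1/6)·3 = 13/2.
The largest is 13/2, so the row player's best response is D.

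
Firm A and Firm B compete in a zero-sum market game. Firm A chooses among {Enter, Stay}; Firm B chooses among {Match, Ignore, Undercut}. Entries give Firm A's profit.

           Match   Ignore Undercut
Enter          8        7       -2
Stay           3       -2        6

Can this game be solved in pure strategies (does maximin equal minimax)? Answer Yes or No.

Row minima: Enter → -2, Stay → -2; maximin = -2.
Column maxima: Match → 8, Ignore → 7, Undercut → 6; minimax = 6.
-2 ≠ 6, so no pure-strategy equilibrium exists.

No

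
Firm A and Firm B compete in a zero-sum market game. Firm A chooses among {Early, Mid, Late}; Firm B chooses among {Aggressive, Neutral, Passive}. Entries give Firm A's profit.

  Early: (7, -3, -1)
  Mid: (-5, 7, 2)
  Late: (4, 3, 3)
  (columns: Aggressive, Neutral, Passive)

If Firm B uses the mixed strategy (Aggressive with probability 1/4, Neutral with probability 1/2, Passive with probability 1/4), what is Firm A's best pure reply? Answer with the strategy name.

Expected payoff of Early: (1/4)·7 + (1/2)·(-3) + (1/4)·(-1) = 0.
Expected payoff of Mid: (1/4)·(-5) + (1/2)·7 + (1/4)·2 = 11/4.
Expected payoff of Late: (1/4)·4 + (1/2)·3 + (1/4)·3 = 13/4.
The largest is 13/4, so Firm A's best response is Late.

Late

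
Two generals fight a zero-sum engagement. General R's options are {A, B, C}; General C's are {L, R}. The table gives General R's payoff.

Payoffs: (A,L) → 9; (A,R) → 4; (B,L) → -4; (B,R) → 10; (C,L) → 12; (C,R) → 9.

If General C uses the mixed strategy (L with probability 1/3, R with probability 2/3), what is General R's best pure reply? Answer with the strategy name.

Expected payoff of A: (1/3)·9 + (2/3)·4 = 17/3.
Expected payoff of B: (1/3)·(-4) + (2/3)·10 = 16/3.
Expected payoff of C: (1/3)·12 + (2/3)·9 = 10.
The largest is 10, so General R's best response is C.

C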